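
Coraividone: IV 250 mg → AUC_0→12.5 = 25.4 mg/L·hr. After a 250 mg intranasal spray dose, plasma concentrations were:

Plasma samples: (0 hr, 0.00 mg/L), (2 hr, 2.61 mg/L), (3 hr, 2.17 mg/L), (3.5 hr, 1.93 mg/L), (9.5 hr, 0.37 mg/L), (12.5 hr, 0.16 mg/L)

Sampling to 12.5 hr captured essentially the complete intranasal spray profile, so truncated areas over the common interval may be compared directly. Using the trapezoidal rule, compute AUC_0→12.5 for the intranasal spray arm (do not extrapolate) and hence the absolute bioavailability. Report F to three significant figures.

Trapezoidal AUC_0→12.5 (intranasal spray):
  [0→2]: (0.00+2.61)/2 × 2 = 2.61
  [2→3]: (2.61+2.17)/2 × 1 = 2.39
  [3→3.5]: (2.17+1.93)/2 × 0.5 = 1.025
  [3.5→9.5]: (1.93+0.37)/2 × 6 = 6.9
  [9.5→12.5]: (0.37+0.16)/2 × 3 = 0.795
  Sum = 13.72 mg/L·hr
F = (AUC_ev/D_ev)/(AUC_iv/D_iv) = (13.72/250)/(25.4/250) = 0.05488/0.1016 = 0.5402

F = 0.540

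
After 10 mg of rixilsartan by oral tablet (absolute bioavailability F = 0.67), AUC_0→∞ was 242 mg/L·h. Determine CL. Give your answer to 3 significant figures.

CL = F × Dose / AUC_0→∞
   = 0.67 × 10 / 242 = 0.027686 L/h

CL = 0.0277 L/h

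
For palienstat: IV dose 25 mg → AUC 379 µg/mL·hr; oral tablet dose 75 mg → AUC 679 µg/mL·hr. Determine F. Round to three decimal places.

F = (AUC_ev / D_ev) / (AUC_iv / D_iv)
  = (679/75) / (379/25)
  = 9.05333 / 15.16 = 0.5972

F = 0.597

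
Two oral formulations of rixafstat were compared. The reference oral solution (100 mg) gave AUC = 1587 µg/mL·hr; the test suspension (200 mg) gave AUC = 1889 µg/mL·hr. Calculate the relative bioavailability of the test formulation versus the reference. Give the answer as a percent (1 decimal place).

F_rel = (AUC_test/D_test) / (AUC_ref/D_ref)
      = (1889/200) / (1587/100)
      = 9.445 / 15.87 = 0.5951 = 59.51%

F_rel = 59.5%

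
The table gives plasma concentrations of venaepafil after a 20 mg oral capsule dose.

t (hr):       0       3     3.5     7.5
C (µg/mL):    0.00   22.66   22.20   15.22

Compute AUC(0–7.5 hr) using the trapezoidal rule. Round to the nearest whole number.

Trapezoidal AUC_0→7.5:
  [0→3]: (0.00+22.66)/2 × 3 = 33.99
  [3→3.5]: (22.66+22.20)/2 × 0.5 = 11.215
  [3.5→7.5]: (22.20+15.22)/2 × 4 = 74.84
  Sum = 120.045 µg/mL·hr

AUC = 120 µg/mL·hr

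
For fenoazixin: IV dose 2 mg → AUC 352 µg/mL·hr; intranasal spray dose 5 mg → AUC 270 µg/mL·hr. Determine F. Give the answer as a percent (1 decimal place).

F = 30.7%

F = (AUC_ev / D_ev) / (AUC_iv / D_iv)
  = (270/5) / (352/2)
  = 54 / 176 = 0.3068
  = 30.68%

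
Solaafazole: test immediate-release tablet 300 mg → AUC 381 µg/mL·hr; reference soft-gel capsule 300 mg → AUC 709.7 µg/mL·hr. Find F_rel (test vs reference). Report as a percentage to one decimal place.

F_rel = (AUC_test/D_test) / (AUC_ref/D_ref)
      = (381/300) / (709.7/300)
      = 1.27 / 2.36567 = 0.5368 = 53.68%

F_rel = 53.7%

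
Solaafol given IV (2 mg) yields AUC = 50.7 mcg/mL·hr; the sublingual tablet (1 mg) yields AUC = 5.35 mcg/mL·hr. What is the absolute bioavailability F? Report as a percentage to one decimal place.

F = 21.1%

F = (AUC_ev / D_ev) / (AUC_iv / D_iv)
  = (5.35/1) / (50.7/2)
  = 5.35 / 25.35 = 0.2110
  = 21.10%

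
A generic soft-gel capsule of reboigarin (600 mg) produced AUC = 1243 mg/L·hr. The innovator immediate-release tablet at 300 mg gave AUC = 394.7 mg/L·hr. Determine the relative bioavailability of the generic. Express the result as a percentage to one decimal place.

F_rel = 157.5%

F_rel = (AUC_test/D_test) / (AUC_ref/D_ref)
      = (1243/600) / (394.7/300)
      = 2.07167 / 1.31567 = 1.5746 = 157.46%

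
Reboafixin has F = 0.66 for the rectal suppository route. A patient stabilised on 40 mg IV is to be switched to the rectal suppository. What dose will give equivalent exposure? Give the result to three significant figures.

D_rectal = 60.6 mg

For equal systemic exposure: F × D_ev = D_iv
D_ev = D_iv / F = 40 / 0.66 = 60.6061 mg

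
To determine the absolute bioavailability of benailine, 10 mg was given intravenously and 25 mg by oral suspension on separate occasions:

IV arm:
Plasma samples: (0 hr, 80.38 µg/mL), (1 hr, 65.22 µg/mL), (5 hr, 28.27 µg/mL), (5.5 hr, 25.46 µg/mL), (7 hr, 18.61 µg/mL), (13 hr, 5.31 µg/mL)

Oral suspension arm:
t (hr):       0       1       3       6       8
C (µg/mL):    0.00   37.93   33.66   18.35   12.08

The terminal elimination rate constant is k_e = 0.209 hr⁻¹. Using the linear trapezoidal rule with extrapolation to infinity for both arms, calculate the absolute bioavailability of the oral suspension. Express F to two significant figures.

Trapezoidal AUC_0→13 (IV):
  [0→1]: (80.38+65.22)/2 × 1 = 72.8
  [1→5]: (65.22+28.27)/2 × 4 = 186.98
  [5→5.5]: (28.27+25.46)/2 × 0.5 = 13.4325
  [5.5→7]: (25.46+18.61)/2 × 1.5 = 33.0525
  [7→13]: (18.61+5.31)/2 × 6 = 71.76
  Sum = 378.025 µg/mL·hr
IV tail: 5.31/0.209 = 25.407; AUC_iv,0→∞ = 378.025 + 25.407 = 403.432 µg/mL·hr
Trapezoidal AUC_0→8 (oral suspension):
  [0→1]: (0.00+37.93)/2 × 1 = 18.965
  [1→3]: (37.93+33.66)/2 × 2 = 71.59
  [3→6]: (33.66+18.35)/2 × 3 = 78.015
  [6→8]: (18.35+12.08)/2 × 2 = 30.43
  Sum = 199.0 µg/mL·hr
oral suspension tail: 12.08/0.209 = 57.799; AUC_ev,0→∞ = 199.0 + 57.799 = 256.799 µg/mL·hr
F = (AUC_ev/D_ev)/(AUC_iv/D_iv) = (256.799/25)/(403.432/10) = 10.27196/40.3432 = 0.2546

F = 0.25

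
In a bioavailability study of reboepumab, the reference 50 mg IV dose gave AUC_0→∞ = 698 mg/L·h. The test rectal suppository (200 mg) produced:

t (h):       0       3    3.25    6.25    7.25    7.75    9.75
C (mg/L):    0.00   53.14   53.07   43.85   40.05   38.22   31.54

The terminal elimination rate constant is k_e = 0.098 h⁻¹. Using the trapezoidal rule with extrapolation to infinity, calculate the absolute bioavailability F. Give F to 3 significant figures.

Trapezoidal AUC_0→9.75 (rectal suppository):
  [0→3]: (0.00+53.14)/2 × 3 = 79.71
  [3→3.25]: (53.14+53.07)/2 × 0.25 = 13.27625
  [3.25→6.25]: (53.07+43.85)/2 × 3 = 145.38
  [6.25→7.25]: (43.85+40.05)/2 × 1 = 41.95
  [7.25→7.75]: (40.05+38.22)/2 × 0.5 = 19.5675
  [7.75→9.75]: (38.22+31.54)/2 × 2 = 69.76
  Sum = 369.64375 mg/L·h
Tail: C_last/k_e = 31.54/0.098 = 321.837
AUC_0→∞ (rectal suppository) = 369.64375 + 321.837 = 691.48075 mg/L·h
F = (AUC_ev/D_ev)/(AUC_iv/D_iv) = (691.48075/200)/(698/50) = 3.4574/13.96 = 0.2477

F = 0.248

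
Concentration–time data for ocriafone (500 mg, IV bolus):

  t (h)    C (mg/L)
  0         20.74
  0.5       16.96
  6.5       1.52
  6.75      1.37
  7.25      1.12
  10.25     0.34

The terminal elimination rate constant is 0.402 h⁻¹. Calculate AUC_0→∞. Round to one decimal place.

AUC = 68.9 mg/L·h

Trapezoidal AUC_0→10.25:
  [0→0.5]: (20.74+16.96)/2 × 0.5 = 9.425
  [0.5→6.5]: (16.96+1.52)/2 × 6 = 55.44
  [6.5→6.75]: (1.52+1.37)/2 × 0.25 = 0.36125
  [6.75→7.25]: (1.37+1.12)/2 × 0.5 = 0.6225
  [7.25→10.25]: (1.12+0.34)/2 × 3 = 2.19
  Sum = 68.03875 mg/L·h
Extrapolated tail: C_last / k_e = 0.34 / 0.402 = 0.846
AUC_0→∞ = 68.03875 + 0.846 = 68.88475 mg/L·h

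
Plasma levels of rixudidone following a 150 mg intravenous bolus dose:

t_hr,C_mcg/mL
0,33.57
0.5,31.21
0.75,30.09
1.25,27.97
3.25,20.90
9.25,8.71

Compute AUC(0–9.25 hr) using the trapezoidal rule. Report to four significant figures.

AUC = 176.1 mcg/mL·hr

Trapezoidal AUC_0→9.25:
  [0→0.5]: (33.57+31.21)/2 × 0.5 = 16.195
  [0.5→0.75]: (31.21+30.09)/2 × 0.25 = 7.6625
  [0.75→1.25]: (30.09+27.97)/2 × 0.5 = 14.515
  [1.25→3.25]: (27.97+20.90)/2 × 2 = 48.87
  [3.25→9.25]: (20.90+8.71)/2 × 6 = 88.83
  Sum = 176.0725 mcg/mL·hr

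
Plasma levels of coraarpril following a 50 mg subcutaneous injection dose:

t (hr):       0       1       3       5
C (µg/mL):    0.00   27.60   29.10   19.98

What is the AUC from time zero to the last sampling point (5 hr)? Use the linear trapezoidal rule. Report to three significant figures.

Trapezoidal AUC_0→5:
  [0→1]: (0.00+27.60)/2 × 1 = 13.8
  [1→3]: (27.60+29.10)/2 × 2 = 56.7
  [3→5]: (29.10+19.98)/2 × 2 = 49.08
  Sum = 119.58 µg/mL·hr

AUC = 120 µg/mL·hr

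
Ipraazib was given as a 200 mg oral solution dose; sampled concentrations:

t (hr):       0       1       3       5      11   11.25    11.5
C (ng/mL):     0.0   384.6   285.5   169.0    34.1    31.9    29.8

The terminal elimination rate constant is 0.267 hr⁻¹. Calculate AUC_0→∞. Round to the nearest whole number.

AUC = 2054 ng/mL·hr

Trapezoidal AUC_0→11.5:
  [0→1]: (0.0+384.6)/2 × 1 = 192.3
  [1→3]: (384.6+285.5)/2 × 2 = 670.1
  [3→5]: (285.5+169.0)/2 × 2 = 454.5
  [5→11]: (169.0+34.1)/2 × 6 = 609.3
  [11→11.25]: (34.1+31.9)/2 × 0.25 = 8.25
  [11.25→11.5]: (31.9+29.8)/2 × 0.25 = 7.7125
  Sum = 1942.1625 ng/mL·hr
Extrapolated tail: C_last / k_e = 29.8 / 0.267 = 111.610
AUC_0→∞ = 1942.1625 + 111.610 = 2053.7725 ng/mL·hr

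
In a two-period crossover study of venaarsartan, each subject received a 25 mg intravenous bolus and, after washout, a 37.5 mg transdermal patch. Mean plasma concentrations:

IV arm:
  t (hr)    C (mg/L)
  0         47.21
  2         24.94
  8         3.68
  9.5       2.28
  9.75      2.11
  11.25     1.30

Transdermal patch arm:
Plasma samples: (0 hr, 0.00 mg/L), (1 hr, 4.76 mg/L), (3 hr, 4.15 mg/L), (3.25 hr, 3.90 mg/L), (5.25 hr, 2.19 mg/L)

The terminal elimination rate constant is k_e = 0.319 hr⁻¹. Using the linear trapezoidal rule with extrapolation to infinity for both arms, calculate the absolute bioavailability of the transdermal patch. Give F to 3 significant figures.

F = 0.0992

Trapezoidal AUC_0→11.25 (IV):
  [0→2]: (47.21+24.94)/2 × 2 = 72.15
  [2→8]: (24.94+3.68)/2 × 6 = 85.86
  [8→9.5]: (3.68+2.28)/2 × 1.5 = 4.47
  [9.5→9.75]: (2.28+2.11)/2 × 0.25 = 0.54875
  [9.75→11.25]: (2.11+1.30)/2 × 1.5 = 2.5575
  Sum = 165.58625 mg/L·hr
IV tail: 1.30/0.319 = 4.075; AUC_iv,0→∞ = 165.58625 + 4.075 = 169.66125 mg/L·hr
Trapezoidal AUC_0→5.25 (transdermal patch):
  [0→1]: (0.00+4.76)/2 × 1 = 2.38
  [1→3]: (4.76+4.15)/2 × 2 = 8.91
  [3→3.25]: (4.15+3.90)/2 × 0.25 = 1.00625
  [3.25→5.25]: (3.90+2.19)/2 × 2 = 6.09
  Sum = 18.38625 mg/L·hr
transdermal patch tail: 2.19/0.319 = 6.865; AUC_ev,0→∞ = 18.38625 + 6.865 = 25.25125 mg/L·hr
F = (AUC_ev/D_ev)/(AUC_iv/D_iv) = (25.25125/37.5)/(169.66125/25) = 0.673367/6.78645 = 0.0992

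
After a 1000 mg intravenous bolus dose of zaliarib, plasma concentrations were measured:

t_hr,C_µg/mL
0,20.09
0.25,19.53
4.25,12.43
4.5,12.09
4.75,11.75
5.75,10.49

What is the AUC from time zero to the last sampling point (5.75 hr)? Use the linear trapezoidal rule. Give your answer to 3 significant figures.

Trapezoidal AUC_0→5.75:
  [0→0.25]: (20.09+19.53)/2 × 0.25 = 4.9525
  [0.25→4.25]: (19.53+12.43)/2 × 4 = 63.92
  [4.25→4.5]: (12.43+12.09)/2 × 0.25 = 3.065
  [4.5→4.75]: (12.09+11.75)/2 × 0.25 = 2.98
  [4.75→5.75]: (11.75+10.49)/2 × 1 = 11.12
  Sum = 86.0375 µg/mL·hr

AUC = 86.0 µg/mL·hr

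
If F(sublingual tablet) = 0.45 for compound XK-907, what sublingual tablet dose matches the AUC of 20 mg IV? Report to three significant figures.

For equal systemic exposure: F × D_ev = D_iv
D_ev = D_iv / F = 20 / 0.45 = 44.4444 mg

D_sublingual = 44.4 mg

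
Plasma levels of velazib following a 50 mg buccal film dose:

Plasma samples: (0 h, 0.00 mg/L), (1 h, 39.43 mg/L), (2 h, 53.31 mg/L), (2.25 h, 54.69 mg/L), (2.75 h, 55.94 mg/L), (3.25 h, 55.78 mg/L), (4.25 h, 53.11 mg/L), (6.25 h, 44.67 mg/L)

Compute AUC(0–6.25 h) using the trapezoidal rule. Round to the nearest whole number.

AUC = 287 mg/L·h

Trapezoidal AUC_0→6.25:
  [0→1]: (0.00+39.43)/2 × 1 = 19.715
  [1→2]: (39.43+53.31)/2 × 1 = 46.37
  [2→2.25]: (53.31+54.69)/2 × 0.25 = 13.5
  [2.25→2.75]: (54.69+55.94)/2 × 0.5 = 27.6575
  [2.75→3.25]: (55.94+55.78)/2 × 0.5 = 27.93
  [3.25→4.25]: (55.78+53.11)/2 × 1 = 54.445
  [4.25→6.25]: (53.11+44.67)/2 × 2 = 97.78
  Sum = 287.3975 mg/L·h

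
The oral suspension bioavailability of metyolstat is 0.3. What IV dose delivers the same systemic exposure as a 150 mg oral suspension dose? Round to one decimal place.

D_iv = 45.0 mg

Systemic exposure from an extravascular dose = F × D_ev, so the equivalent IV dose is F × D_ev.
D_iv = F × D_ev = 0.3 × 150 = 45 mg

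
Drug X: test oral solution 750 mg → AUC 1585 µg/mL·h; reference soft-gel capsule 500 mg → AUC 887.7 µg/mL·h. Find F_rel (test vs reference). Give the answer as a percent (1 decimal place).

F_rel = 119.0%

F_rel = (AUC_test/D_test) / (AUC_ref/D_ref)
      = (1585/750) / (887.7/500)
      = 2.11333 / 1.7754 = 1.1903 = 119.03%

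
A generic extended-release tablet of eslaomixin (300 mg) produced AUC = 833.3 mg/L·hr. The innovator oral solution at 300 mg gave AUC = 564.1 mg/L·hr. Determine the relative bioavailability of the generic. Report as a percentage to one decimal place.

F_rel = 147.7%

F_rel = (AUC_test/D_test) / (AUC_ref/D_ref)
      = (833.3/300) / (564.1/300)
      = 2.77767 / 1.88033 = 1.4772 = 147.72%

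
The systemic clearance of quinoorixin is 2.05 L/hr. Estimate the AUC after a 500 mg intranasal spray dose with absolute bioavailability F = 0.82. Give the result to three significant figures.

AUC = 200 mg/L·hr

AUC_0→∞ = F × Dose / CL
        = 0.82 × 500 / 2.05 = 200 mg/L·hr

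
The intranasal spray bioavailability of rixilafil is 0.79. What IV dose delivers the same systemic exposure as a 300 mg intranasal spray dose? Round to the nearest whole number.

Systemic exposure from an extravascular dose = F × D_ev, so the equivalent IV dose is F × D_ev.
D_iv = F × D_ev = 0.79 × 300 = 237 mg

D_iv = 237 mg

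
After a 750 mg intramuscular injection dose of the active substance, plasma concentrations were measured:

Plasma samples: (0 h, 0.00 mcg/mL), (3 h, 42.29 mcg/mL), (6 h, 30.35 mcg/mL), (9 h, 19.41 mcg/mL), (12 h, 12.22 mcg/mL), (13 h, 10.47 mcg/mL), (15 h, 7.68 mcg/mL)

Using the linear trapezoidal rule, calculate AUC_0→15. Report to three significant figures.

Trapezoidal AUC_0→15:
  [0→3]: (0.00+42.29)/2 × 3 = 63.435
  [3→6]: (42.29+30.35)/2 × 3 = 108.96
  [6→9]: (30.35+19.41)/2 × 3 = 74.64
  [9→12]: (19.41+12.22)/2 × 3 = 47.445
  [12→13]: (12.22+10.47)/2 × 1 = 11.345
  [13→15]: (10.47+7.68)/2 × 2 = 18.15
  Sum = 323.975 mcg/mL·h

AUC = 324 mcg/mL·h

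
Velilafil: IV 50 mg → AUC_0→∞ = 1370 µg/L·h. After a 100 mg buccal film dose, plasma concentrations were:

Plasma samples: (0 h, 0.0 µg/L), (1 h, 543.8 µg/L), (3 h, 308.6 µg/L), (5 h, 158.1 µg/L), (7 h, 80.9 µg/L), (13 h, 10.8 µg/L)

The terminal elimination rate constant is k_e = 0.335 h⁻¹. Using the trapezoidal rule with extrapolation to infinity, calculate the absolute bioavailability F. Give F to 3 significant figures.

F = 0.780

Trapezoidal AUC_0→13 (buccal film):
  [0→1]: (0.0+543.8)/2 × 1 = 271.9
  [1→3]: (543.8+308.6)/2 × 2 = 852.4
  [3→5]: (308.6+158.1)/2 × 2 = 466.7
  [5→7]: (158.1+80.9)/2 × 2 = 239.0
  [7→13]: (80.9+10.8)/2 × 6 = 275.1
  Sum = 2105.1 µg/L·h
Tail: C_last/k_e = 10.8/0.335 = 32.239
AUC_0→∞ (buccal film) = 2105.1 + 32.239 = 2137.339 µg/L·h
F = (AUC_ev/D_ev)/(AUC_iv/D_iv) = (2137.339/100)/(1370/50) = 21.37339/27.4 = 0.7801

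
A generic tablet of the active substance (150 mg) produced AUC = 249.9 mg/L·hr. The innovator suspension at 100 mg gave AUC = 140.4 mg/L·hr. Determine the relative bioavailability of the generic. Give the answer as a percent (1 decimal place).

F_rel = 118.7%

F_rel = (AUC_test/D_test) / (AUC_ref/D_ref)
      = (249.9/150) / (140.4/100)
      = 1.666 / 1.404 = 1.1866 = 118.66%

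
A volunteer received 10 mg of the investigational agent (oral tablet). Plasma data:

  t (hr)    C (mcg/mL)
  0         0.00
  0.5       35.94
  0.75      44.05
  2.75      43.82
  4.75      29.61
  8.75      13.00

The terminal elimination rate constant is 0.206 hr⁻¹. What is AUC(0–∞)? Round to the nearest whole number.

AUC = 329 mcg/mL·hr

Trapezoidal AUC_0→8.75:
  [0→0.5]: (0.00+35.94)/2 × 0.5 = 8.985
  [0.5→0.75]: (35.94+44.05)/2 × 0.25 = 9.99875
  [0.75→2.75]: (44.05+43.82)/2 × 2 = 87.87
  [2.75→4.75]: (43.82+29.61)/2 × 2 = 73.43
  [4.75→8.75]: (29.61+13.00)/2 × 4 = 85.22
  Sum = 265.50375 mcg/mL·hr
Extrapolated tail: C_last / k_e = 13.00 / 0.206 = 63.107
AUC_0→∞ = 265.50375 + 63.107 = 328.61075 mcg/mL·hr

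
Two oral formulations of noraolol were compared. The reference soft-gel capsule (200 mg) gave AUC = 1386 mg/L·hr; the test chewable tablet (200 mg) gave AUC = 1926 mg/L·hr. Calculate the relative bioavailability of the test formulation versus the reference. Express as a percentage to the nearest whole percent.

F_rel = 139%

F_rel = (AUC_test/D_test) / (AUC_ref/D_ref)
      = (1926/200) / (1386/200)
      = 9.63 / 6.93 = 1.3896 = 138.96%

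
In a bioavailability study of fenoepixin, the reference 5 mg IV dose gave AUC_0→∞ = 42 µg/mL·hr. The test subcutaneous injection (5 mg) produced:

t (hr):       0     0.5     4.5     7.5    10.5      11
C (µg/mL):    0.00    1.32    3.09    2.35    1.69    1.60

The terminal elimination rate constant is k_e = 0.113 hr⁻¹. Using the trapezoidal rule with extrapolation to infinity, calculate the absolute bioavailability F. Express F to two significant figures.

Trapezoidal AUC_0→11 (subcutaneous injection):
  [0→0.5]: (0.00+1.32)/2 × 0.5 = 0.33
  [0.5→4.5]: (1.32+3.09)/2 × 4 = 8.82
  [4.5→7.5]: (3.09+2.35)/2 × 3 = 8.16
  [7.5→10.5]: (2.35+1.69)/2 × 3 = 6.06
  [10.5→11]: (1.69+1.60)/2 × 0.5 = 0.8225
  Sum = 24.1925 µg/mL·hr
Tail: C_last/k_e = 1.60/0.113 = 14.159
AUC_0→∞ (subcutaneous injection) = 24.1925 + 14.159 = 38.3515 µg/mL·hr
F = (AUC_ev/D_ev)/(AUC_iv/D_iv) = (38.3515/5)/(42/5) = 7.6703/8.4 = 0.9131

F = 0.91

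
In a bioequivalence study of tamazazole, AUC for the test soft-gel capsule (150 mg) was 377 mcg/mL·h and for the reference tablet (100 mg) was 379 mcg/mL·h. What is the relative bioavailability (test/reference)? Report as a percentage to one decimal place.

F_rel = 66.3%

F_rel = (AUC_test/D_test) / (AUC_ref/D_ref)
      = (377/150) / (379/100)
      = 2.51333 / 3.79 = 0.6631 = 66.31%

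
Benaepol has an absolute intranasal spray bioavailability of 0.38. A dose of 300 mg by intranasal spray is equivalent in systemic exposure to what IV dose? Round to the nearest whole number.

D_iv = 114 mg

Systemic exposure from an extravascular dose = F × D_ev, so the equivalent IV dose is F × D_ev.
D_iv = F × D_ev = 0.38 × 300 = 114 mg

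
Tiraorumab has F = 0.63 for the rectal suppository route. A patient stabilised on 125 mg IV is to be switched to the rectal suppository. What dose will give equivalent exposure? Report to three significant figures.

D_rectal = 198 mg

For equal systemic exposure: F × D_ev = D_iv
D_ev = D_iv / F = 125 / 0.63 = 198.413 mg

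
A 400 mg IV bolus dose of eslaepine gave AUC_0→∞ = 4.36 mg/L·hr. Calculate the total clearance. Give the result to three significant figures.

CL = Dose_iv / AUC_0→∞
   = 400 / 4.36 = 91.7431 L/hr

CL = 91.7 L/hr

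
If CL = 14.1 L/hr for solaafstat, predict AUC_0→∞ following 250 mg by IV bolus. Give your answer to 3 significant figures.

AUC = 17.7 mg/L·hr

AUC_0→∞ = Dose_iv / CL
        = 250 / 14.1 = 17.7305 mg/L·hr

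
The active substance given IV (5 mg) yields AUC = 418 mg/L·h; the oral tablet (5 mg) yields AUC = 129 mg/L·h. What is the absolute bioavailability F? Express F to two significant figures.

F = (AUC_ev / D_ev) / (AUC_iv / D_iv)
  = (129/5) / (418/5)
  = 25.8 / 83.6 = 0.3086

F = 0.31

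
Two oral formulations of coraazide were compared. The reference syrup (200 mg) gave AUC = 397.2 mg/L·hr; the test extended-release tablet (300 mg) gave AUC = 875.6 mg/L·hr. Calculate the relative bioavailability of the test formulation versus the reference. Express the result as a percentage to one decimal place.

F_rel = 147.0%

F_rel = (AUC_test/D_test) / (AUC_ref/D_ref)
      = (875.6/300) / (397.2/200)
      = 2.91867 / 1.986 = 1.4696 = 146.96%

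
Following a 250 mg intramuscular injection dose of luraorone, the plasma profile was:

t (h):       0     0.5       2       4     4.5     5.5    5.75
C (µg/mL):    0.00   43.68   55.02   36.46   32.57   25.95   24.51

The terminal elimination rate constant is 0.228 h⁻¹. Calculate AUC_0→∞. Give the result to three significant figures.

AUC = 337 µg/mL·h

Trapezoidal AUC_0→5.75:
  [0→0.5]: (0.00+43.68)/2 × 0.5 = 10.92
  [0.5→2]: (43.68+55.02)/2 × 1.5 = 74.025
  [2→4]: (55.02+36.46)/2 × 2 = 91.48
  [4→4.5]: (36.46+32.57)/2 × 0.5 = 17.2575
  [4.5→5.5]: (32.57+25.95)/2 × 1 = 29.26
  [5.5→5.75]: (25.95+24.51)/2 × 0.25 = 6.3075
  Sum = 229.25 µg/mL·h
Extrapolated tail: C_last / k_e = 24.51 / 0.228 = 107.500
AUC_0→∞ = 229.25 + 107.500 = 336.75 µg/mL·h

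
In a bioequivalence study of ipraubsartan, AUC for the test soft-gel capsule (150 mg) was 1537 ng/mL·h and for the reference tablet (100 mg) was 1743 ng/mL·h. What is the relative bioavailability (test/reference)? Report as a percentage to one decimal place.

F_rel = (AUC_test/D_test) / (AUC_ref/D_ref)
      = (1537/150) / (1743/100)
      = 10.2467 / 17.43 = 0.5879 = 58.79%

F_rel = 58.8%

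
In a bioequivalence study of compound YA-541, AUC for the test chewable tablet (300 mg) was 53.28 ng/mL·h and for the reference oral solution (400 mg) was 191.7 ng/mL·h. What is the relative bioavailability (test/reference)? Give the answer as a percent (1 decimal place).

F_rel = (AUC_test/D_test) / (AUC_ref/D_ref)
      = (53.28/300) / (191.7/400)
      = 0.1776 / 0.47925 = 0.3706 = 37.06%

F_rel = 37.1%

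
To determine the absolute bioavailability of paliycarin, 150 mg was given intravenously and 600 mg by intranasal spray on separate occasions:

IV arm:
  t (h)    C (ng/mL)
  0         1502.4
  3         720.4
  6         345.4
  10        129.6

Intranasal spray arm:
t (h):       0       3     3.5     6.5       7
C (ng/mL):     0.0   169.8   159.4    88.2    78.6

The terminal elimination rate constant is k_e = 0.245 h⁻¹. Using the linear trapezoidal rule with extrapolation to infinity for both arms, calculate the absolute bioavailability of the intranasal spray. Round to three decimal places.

F = 0.042

Trapezoidal AUC_0→10 (IV):
  [0→3]: (1502.4+720.4)/2 × 3 = 3334.2
  [3→6]: (720.4+345.4)/2 × 3 = 1598.7
  [6→10]: (345.4+129.6)/2 × 4 = 950.0
  Sum = 5882.9 ng/mL·h
IV tail: 129.6/0.245 = 528.980; AUC_iv,0→∞ = 5882.9 + 528.980 = 6411.88 ng/mL·h
Trapezoidal AUC_0→7 (intranasal spray):
  [0→3]: (0.0+169.8)/2 × 3 = 254.7
  [3→3.5]: (169.8+159.4)/2 × 0.5 = 82.3
  [3.5→6.5]: (159.4+88.2)/2 × 3 = 371.4
  [6.5→7]: (88.2+78.6)/2 × 0.5 = 41.7
  Sum = 750.1 ng/mL·h
intranasal spray tail: 78.6/0.245 = 320.816; AUC_ev,0→∞ = 750.1 + 320.816 = 1070.916 ng/mL·h
F = (AUC_ev/D_ev)/(AUC_iv/D_iv) = (1070.916/600)/(6411.88/150) = 1.78486/42.7459 = 0.0418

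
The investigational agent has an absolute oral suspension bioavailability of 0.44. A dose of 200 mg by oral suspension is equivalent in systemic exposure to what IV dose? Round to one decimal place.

D_iv = 88.0 mg

Systemic exposure from an extravascular dose = F × D_ev, so the equivalent IV dose is F × D_ev.
D_iv = F × D_ev = 0.44 × 200 = 88 mg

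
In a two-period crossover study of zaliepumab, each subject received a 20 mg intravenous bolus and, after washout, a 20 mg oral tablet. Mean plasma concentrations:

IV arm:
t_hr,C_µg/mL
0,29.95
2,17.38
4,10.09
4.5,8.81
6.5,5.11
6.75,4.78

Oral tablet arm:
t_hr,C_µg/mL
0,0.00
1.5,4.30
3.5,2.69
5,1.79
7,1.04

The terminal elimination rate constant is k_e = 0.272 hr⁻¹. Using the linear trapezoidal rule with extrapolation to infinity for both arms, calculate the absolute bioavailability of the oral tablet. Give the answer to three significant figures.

Trapezoidal AUC_0→6.75 (IV):
  [0→2]: (29.95+17.38)/2 × 2 = 47.33
  [2→4]: (17.38+10.09)/2 × 2 = 27.47
  [4→4.5]: (10.09+8.81)/2 × 0.5 = 4.725
  [4.5→6.5]: (8.81+5.11)/2 × 2 = 13.92
  [6.5→6.75]: (5.11+4.78)/2 × 0.25 = 1.23625
  Sum = 94.68125 µg/mL·hr
IV tail: 4.78/0.272 = 17.574; AUC_iv,0→∞ = 94.68125 + 17.574 = 112.25525 µg/mL·hr
Trapezoidal AUC_0→7 (oral tablet):
  [0→1.5]: (0.00+4.30)/2 × 1.5 = 3.225
  [1.5→3.5]: (4.30+2.69)/2 × 2 = 6.99
  [3.5→5]: (2.69+1.79)/2 × 1.5 = 3.36
  [5→7]: (1.79+1.04)/2 × 2 = 2.83
  Sum = 16.405 µg/mL·hr
oral tablet tail: 1.04/0.272 = 3.824; AUC_ev,0→∞ = 16.405 + 3.824 = 20.229 µg/mL·hr
F = (AUC_ev/D_ev)/(AUC_iv/D_iv) = (20.229/20)/(112.25525/20) = 1.01145/5.6127625 = 0.1802

F = 0.180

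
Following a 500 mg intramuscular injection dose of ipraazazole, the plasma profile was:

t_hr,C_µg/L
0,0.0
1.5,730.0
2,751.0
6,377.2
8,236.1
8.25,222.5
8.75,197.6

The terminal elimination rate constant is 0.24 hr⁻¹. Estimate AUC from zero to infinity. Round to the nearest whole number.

Trapezoidal AUC_0→8.75:
  [0→1.5]: (0.0+730.0)/2 × 1.5 = 547.5
  [1.5→2]: (730.0+751.0)/2 × 0.5 = 370.25
  [2→6]: (751.0+377.2)/2 × 4 = 2256.4
  [6→8]: (377.2+236.1)/2 × 2 = 613.3
  [8→8.25]: (236.1+222.5)/2 × 0.25 = 57.325
  [8.25→8.75]: (222.5+197.6)/2 × 0.5 = 105.025
  Sum = 3949.8 µg/L·hr
Extrapolated tail: C_last / k_e = 197.6 / 0.24 = 823.333
AUC_0→∞ = 3949.8 + 823.333 = 4773.133 µg/L·hr

AUC = 4773 µg/L·hr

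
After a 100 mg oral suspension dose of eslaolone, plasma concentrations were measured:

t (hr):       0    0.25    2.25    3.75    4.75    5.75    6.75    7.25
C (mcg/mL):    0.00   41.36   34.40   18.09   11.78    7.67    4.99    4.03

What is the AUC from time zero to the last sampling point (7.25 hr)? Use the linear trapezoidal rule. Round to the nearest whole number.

AUC = 154 mcg/mL·hr

Trapezoidal AUC_0→7.25:
  [0→0.25]: (0.00+41.36)/2 × 0.25 = 5.17
  [0.25→2.25]: (41.36+34.40)/2 × 2 = 75.76
  [2.25→3.75]: (34.40+18.09)/2 × 1.5 = 39.3675
  [3.75→4.75]: (18.09+11.78)/2 × 1 = 14.935
  [4.75→5.75]: (11.78+7.67)/2 × 1 = 9.725
  [5.75→6.75]: (7.67+4.99)/2 × 1 = 6.33
  [6.75→7.25]: (4.99+4.03)/2 × 0.5 = 2.255
  Sum = 153.5425 mcg/mL·hr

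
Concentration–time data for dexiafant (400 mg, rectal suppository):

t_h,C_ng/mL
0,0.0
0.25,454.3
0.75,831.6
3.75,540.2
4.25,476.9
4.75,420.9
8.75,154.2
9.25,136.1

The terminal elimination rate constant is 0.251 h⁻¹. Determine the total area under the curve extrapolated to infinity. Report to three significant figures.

Trapezoidal AUC_0→9.25:
  [0→0.25]: (0.0+454.3)/2 × 0.25 = 56.7875
  [0.25→0.75]: (454.3+831.6)/2 × 0.5 = 321.475
  [0.75→3.75]: (831.6+540.2)/2 × 3 = 2057.7
  [3.75→4.25]: (540.2+476.9)/2 × 0.5 = 254.275
  [4.25→4.75]: (476.9+420.9)/2 × 0.5 = 224.45
  [4.75→8.75]: (420.9+154.2)/2 × 4 = 1150.2
  [8.75→9.25]: (154.2+136.1)/2 × 0.5 = 72.575
  Sum = 4137.4625 ng/mL·h
Extrapolated tail: C_last / k_e = 136.1 / 0.251 = 542.231
AUC_0→∞ = 4137.4625 + 542.231 = 4679.6935 ng/mL·h

AUC = 4680 ng/mL·h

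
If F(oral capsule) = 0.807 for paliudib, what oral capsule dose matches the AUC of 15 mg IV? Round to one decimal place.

D_oral = 18.6 mg

For equal systemic exposure: F × D_ev = D_iv
D_ev = D_iv / F = 15 / 0.807 = 18.5874 mg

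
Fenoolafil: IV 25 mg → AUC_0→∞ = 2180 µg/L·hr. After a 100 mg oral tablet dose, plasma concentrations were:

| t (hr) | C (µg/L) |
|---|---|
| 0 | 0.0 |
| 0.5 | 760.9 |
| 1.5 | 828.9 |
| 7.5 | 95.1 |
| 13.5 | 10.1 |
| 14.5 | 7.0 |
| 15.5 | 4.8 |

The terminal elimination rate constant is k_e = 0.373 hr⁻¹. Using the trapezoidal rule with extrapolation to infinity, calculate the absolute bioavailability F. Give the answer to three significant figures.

F = 0.470

Trapezoidal AUC_0→15.5 (oral tablet):
  [0→0.5]: (0.0+760.9)/2 × 0.5 = 190.225
  [0.5→1.5]: (760.9+828.9)/2 × 1 = 794.9
  [1.5→7.5]: (828.9+95.1)/2 × 6 = 2772.0
  [7.5→13.5]: (95.1+10.1)/2 × 6 = 315.6
  [13.5→14.5]: (10.1+7.0)/2 × 1 = 8.55
  [14.5→15.5]: (7.0+4.8)/2 × 1 = 5.9
  Sum = 4087.175 µg/L·hr
Tail: C_last/k_e = 4.8/0.373 = 12.869
AUC_0→∞ (oral tablet) = 4087.175 + 12.869 = 4100.044 µg/L·hr
F = (AUC_ev/D_ev)/(AUC_iv/D_iv) = (4100.044/100)/(2180/25) = 41.00044/87.2 = 0.4702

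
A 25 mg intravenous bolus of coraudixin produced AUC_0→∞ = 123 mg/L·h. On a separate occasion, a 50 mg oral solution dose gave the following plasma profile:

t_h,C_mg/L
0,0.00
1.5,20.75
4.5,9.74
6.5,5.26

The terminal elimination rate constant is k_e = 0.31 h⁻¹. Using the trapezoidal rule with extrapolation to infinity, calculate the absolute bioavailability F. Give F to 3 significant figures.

F = 0.379

Trapezoidal AUC_0→6.5 (oral solution):
  [0→1.5]: (0.00+20.75)/2 × 1.5 = 15.5625
  [1.5→4.5]: (20.75+9.74)/2 × 3 = 45.735
  [4.5→6.5]: (9.74+5.26)/2 × 2 = 15.0
  Sum = 76.2975 mg/L·h
Tail: C_last/k_e = 5.26/0.31 = 16.968
AUC_0→∞ (oral solution) = 76.2975 + 16.968 = 93.2655 mg/L·h
F = (AUC_ev/D_ev)/(AUC_iv/D_iv) = (93.2655/50)/(123/25) = 1.86531/4.92 = 0.3791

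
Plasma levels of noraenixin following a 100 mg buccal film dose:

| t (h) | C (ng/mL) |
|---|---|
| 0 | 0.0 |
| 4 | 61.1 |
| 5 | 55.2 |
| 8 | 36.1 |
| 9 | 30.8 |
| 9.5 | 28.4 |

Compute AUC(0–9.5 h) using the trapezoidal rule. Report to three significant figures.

AUC = 366 ng/mL·h

Trapezoidal AUC_0→9.5:
  [0→4]: (0.0+61.1)/2 × 4 = 122.2
  [4→5]: (61.1+55.2)/2 × 1 = 58.15
  [5→8]: (55.2+36.1)/2 × 3 = 136.95
  [8→9]: (36.1+30.8)/2 × 1 = 33.45
  [9→9.5]: (30.8+28.4)/2 × 0.5 = 14.8
  Sum = 365.55 ng/mL·h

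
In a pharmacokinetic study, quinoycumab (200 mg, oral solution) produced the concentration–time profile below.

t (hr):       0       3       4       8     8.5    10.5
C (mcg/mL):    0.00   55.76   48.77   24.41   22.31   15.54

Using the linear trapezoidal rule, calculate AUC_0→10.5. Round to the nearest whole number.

AUC = 332 mcg/mL·hr

Trapezoidal AUC_0→10.5:
  [0→3]: (0.00+55.76)/2 × 3 = 83.64
  [3→4]: (55.76+48.77)/2 × 1 = 52.265
  [4→8]: (48.77+24.41)/2 × 4 = 146.36
  [8→8.5]: (24.41+22.31)/2 × 0.5 = 11.68
  [8.5→10.5]: (22.31+15.54)/2 × 2 = 37.85
  Sum = 331.795 mcg/mL·hr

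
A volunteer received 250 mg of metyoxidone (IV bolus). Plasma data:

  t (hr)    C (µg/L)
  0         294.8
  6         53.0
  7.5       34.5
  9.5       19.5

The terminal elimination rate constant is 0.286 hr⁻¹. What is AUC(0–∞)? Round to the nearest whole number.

Trapezoidal AUC_0→9.5:
  [0→6]: (294.8+53.0)/2 × 6 = 1043.4
  [6→7.5]: (53.0+34.5)/2 × 1.5 = 65.625
  [7.5→9.5]: (34.5+19.5)/2 × 2 = 54.0
  Sum = 1163.025 µg/L·hr
Extrapolated tail: C_last / k_e = 19.5 / 0.286 = 68.182
AUC_0→∞ = 1163.025 + 68.182 = 1231.207 µg/L·hr

AUC = 1231 µg/L·hr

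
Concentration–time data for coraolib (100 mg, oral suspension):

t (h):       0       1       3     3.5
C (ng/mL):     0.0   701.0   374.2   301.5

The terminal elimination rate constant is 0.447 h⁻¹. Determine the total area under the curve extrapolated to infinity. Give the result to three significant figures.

AUC = 2270 ng/mL·h

Trapezoidal AUC_0→3.5:
  [0→1]: (0.0+701.0)/2 × 1 = 350.5
  [1→3]: (701.0+374.2)/2 × 2 = 1075.2
  [3→3.5]: (374.2+301.5)/2 × 0.5 = 168.925
  Sum = 1594.625 ng/mL·h
Extrapolated tail: C_last / k_e = 301.5 / 0.447 = 674.497
AUC_0→∞ = 1594.625 + 674.497 = 2269.122 ng/mL·h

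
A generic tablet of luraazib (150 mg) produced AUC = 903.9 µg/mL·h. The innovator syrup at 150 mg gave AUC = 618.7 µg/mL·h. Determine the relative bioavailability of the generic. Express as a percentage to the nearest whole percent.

F_rel = 146%

F_rel = (AUC_test/D_test) / (AUC_ref/D_ref)
      = (903.9/150) / (618.7/150)
      = 6.026 / 4.12467 = 1.4610 = 146.10%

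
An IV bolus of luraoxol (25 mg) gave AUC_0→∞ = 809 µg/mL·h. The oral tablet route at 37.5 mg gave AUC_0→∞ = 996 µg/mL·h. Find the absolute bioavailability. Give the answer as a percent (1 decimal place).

F = (AUC_ev / D_ev) / (AUC_iv / D_iv)
  = (996/37.5) / (809/25)
  = 26.56 / 32.36 = 0.8208
  = 82.08%

F = 82.1%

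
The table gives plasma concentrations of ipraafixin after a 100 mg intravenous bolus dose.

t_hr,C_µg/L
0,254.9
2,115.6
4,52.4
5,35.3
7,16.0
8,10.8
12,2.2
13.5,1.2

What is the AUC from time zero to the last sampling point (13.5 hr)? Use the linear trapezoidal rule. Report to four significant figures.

Trapezoidal AUC_0→13.5:
  [0→2]: (254.9+115.6)/2 × 2 = 370.5
  [2→4]: (115.6+52.4)/2 × 2 = 168.0
  [4→5]: (52.4+35.3)/2 × 1 = 43.85
  [5→7]: (35.3+16.0)/2 × 2 = 51.3
  [7→8]: (16.0+10.8)/2 × 1 = 13.4
  [8→12]: (10.8+2.2)/2 × 4 = 26.0
  [12→13.5]: (2.2+1.2)/2 × 1.5 = 2.55
  Sum = 675.6 µg/L·hr

AUC = 675.6 µg/L·hr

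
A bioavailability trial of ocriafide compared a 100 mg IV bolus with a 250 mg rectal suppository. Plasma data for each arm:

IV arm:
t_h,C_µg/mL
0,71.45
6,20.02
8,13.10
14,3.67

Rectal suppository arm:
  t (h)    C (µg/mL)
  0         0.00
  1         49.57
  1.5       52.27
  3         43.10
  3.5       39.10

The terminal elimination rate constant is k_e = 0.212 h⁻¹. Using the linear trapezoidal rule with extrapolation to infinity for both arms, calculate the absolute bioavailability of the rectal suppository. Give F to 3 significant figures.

F = 0.348

Trapezoidal AUC_0→14 (IV):
  [0→6]: (71.45+20.02)/2 × 6 = 274.41
  [6→8]: (20.02+13.10)/2 × 2 = 33.12
  [8→14]: (13.10+3.67)/2 × 6 = 50.31
  Sum = 357.84 µg/mL·h
IV tail: 3.67/0.212 = 17.311; AUC_iv,0→∞ = 357.84 + 17.311 = 375.151 µg/mL·h
Trapezoidal AUC_0→3.5 (rectal suppository):
  [0→1]: (0.00+49.57)/2 × 1 = 24.785
  [1→1.5]: (49.57+52.27)/2 × 0.5 = 25.46
  [1.5→3]: (52.27+43.10)/2 × 1.5 = 71.5275
  [3→3.5]: (43.10+39.10)/2 × 0.5 = 20.55
  Sum = 142.3225 µg/mL·h
rectal suppository tail: 39.10/0.212 = 184.434; AUC_ev,0→∞ = 142.3225 + 184.434 = 326.7565 µg/mL·h
F = (AUC_ev/D_ev)/(AUC_iv/D_iv) = (326.7565/250)/(375.151/100) = 1.307026/3.75151 = 0.3484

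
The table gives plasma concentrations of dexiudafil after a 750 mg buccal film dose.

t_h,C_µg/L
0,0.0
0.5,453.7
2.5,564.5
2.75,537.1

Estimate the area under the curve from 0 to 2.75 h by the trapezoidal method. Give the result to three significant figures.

Trapezoidal AUC_0→2.75:
  [0→0.5]: (0.0+453.7)/2 × 0.5 = 113.425
  [0.5→2.5]: (453.7+564.5)/2 × 2 = 1018.2
  [2.5→2.75]: (564.5+537.1)/2 × 0.25 = 137.7
  Sum = 1269.325 µg/L·h

AUC = 1270 µg/L·h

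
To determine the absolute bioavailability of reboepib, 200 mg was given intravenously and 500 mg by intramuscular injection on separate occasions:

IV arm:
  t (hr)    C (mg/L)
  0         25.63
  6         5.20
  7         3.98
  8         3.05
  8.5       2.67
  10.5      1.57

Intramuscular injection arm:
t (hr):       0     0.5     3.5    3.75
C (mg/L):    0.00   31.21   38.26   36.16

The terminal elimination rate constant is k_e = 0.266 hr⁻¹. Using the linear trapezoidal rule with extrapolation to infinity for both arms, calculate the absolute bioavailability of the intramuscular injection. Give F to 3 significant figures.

F = 0.917

Trapezoidal AUC_0→10.5 (IV):
  [0→6]: (25.63+5.20)/2 × 6 = 92.49
  [6→7]: (5.20+3.98)/2 × 1 = 4.59
  [7→8]: (3.98+3.05)/2 × 1 = 3.515
  [8→8.5]: (3.05+2.67)/2 × 0.5 = 1.43
  [8.5→10.5]: (2.67+1.57)/2 × 2 = 4.24
  Sum = 106.265 mg/L·hr
IV tail: 1.57/0.266 = 5.902; AUC_iv,0→∞ = 106.265 + 5.902 = 112.167 mg/L·hr
Trapezoidal AUC_0→3.75 (intramuscular injection):
  [0→0.5]: (0.00+31.21)/2 × 0.5 = 7.8025
  [0.5→3.5]: (31.21+38.26)/2 × 3 = 104.205
  [3.5→3.75]: (38.26+36.16)/2 × 0.25 = 9.3025
  Sum = 121.31 mg/L·hr
intramuscular injection tail: 36.16/0.266 = 135.940; AUC_ev,0→∞ = 121.31 + 135.940 = 257.25 mg/L·hr
F = (AUC_ev/D_ev)/(AUC_iv/D_iv) = (257.25/500)/(112.167/200) = 0.5145/0.560835 = 0.9174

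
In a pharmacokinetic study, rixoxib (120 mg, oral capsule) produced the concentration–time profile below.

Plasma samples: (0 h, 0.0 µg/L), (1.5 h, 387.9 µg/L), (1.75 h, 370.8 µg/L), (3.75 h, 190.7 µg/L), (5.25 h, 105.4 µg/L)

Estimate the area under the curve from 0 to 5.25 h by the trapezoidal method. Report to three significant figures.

AUC = 1170 µg/L·h

Trapezoidal AUC_0→5.25:
  [0→1.5]: (0.0+387.9)/2 × 1.5 = 290.925
  [1.5→1.75]: (387.9+370.8)/2 × 0.25 = 94.8375
  [1.75→3.75]: (370.8+190.7)/2 × 2 = 561.5
  [3.75→5.25]: (190.7+105.4)/2 × 1.5 = 222.075
  Sum = 1169.3375 µg/L·h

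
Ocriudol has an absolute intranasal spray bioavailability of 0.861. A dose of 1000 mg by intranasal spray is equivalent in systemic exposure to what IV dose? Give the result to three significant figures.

D_iv = 861 mg

Systemic exposure from an extravascular dose = F × D_ev, so the equivalent IV dose is F × D_ev.
D_iv = F × D_ev = 0.861 × 1000 = 861 mg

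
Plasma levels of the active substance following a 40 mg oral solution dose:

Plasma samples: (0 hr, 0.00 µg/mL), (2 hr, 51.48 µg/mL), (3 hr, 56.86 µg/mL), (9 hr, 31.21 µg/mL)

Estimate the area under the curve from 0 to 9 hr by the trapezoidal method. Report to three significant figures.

Trapezoidal AUC_0→9:
  [0→2]: (0.00+51.48)/2 × 2 = 51.48
  [2→3]: (51.48+56.86)/2 × 1 = 54.17
  [3→9]: (56.86+31.21)/2 × 6 = 264.21
  Sum = 369.86 µg/mL·hr

AUC = 370 µg/mL·hr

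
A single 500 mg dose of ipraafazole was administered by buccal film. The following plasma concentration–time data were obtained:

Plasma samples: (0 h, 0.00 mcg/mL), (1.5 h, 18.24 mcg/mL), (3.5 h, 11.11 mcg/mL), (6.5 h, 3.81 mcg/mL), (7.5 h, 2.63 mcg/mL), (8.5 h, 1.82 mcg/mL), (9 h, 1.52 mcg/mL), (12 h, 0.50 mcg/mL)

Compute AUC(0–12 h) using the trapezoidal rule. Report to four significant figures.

Trapezoidal AUC_0→12:
  [0→1.5]: (0.00+18.24)/2 × 1.5 = 13.68
  [1.5→3.5]: (18.24+11.11)/2 × 2 = 29.35
  [3.5→6.5]: (11.11+3.81)/2 × 3 = 22.38
  [6.5→7.5]: (3.81+2.63)/2 × 1 = 3.22
  [7.5→8.5]: (2.63+1.82)/2 × 1 = 2.225
  [8.5→9]: (1.82+1.52)/2 × 0.5 = 0.835
  [9→12]: (1.52+0.50)/2 × 3 = 3.03
  Sum = 74.72 mcg/mL·h

AUC = 74.72 mcg/mL·h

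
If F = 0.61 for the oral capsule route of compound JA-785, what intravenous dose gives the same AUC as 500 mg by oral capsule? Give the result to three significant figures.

Systemic exposure from an extravascular dose = F × D_ev, so the equivalent IV dose is F × D_ev.
D_iv = F × D_ev = 0.61 × 500 = 305 mg

D_iv = 305 mg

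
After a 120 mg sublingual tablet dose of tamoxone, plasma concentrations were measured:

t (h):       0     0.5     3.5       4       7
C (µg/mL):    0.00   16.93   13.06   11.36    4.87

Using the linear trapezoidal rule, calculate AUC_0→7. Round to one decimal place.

AUC = 79.7 µg/mL·h

Trapezoidal AUC_0→7:
  [0→0.5]: (0.00+16.93)/2 × 0.5 = 4.2325
  [0.5→3.5]: (16.93+13.06)/2 × 3 = 44.985
  [3.5→4]: (13.06+11.36)/2 × 0.5 = 6.105
  [4→7]: (11.36+4.87)/2 × 3 = 24.345
  Sum = 79.6675 µg/mL·h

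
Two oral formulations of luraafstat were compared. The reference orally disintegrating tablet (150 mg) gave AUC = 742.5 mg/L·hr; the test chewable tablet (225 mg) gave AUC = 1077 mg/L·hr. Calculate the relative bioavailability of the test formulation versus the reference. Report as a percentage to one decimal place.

F_rel = 96.7%

F_rel = (AUC_test/D_test) / (AUC_ref/D_ref)
      = (1077/225) / (742.5/150)
      = 4.78667 / 4.95 = 0.9670 = 96.70%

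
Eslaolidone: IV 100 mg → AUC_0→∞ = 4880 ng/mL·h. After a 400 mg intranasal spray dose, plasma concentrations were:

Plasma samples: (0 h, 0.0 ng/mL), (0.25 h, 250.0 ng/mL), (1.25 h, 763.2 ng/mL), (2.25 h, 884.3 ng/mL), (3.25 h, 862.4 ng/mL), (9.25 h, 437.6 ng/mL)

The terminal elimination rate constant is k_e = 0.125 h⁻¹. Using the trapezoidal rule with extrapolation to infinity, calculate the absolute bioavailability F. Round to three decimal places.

Trapezoidal AUC_0→9.25 (intranasal spray):
  [0→0.25]: (0.0+250.0)/2 × 0.25 = 31.25
  [0.25→1.25]: (250.0+763.2)/2 × 1 = 506.6
  [1.25→2.25]: (763.2+884.3)/2 × 1 = 823.75
  [2.25→3.25]: (884.3+862.4)/2 × 1 = 873.35
  [3.25→9.25]: (862.4+437.6)/2 × 6 = 3900.0
  Sum = 6134.95 ng/mL·h
Tail: C_last/k_e = 437.6/0.125 = 3500.800
AUC_0→∞ (intranasal spray) = 6134.95 + 3500.800 = 9635.75 ng/mL·h
F = (AUC_ev/D_ev)/(AUC_iv/D_iv) = (9635.75/400)/(4880/100) = 24.089375/48.8 = 0.4936

F = 0.494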